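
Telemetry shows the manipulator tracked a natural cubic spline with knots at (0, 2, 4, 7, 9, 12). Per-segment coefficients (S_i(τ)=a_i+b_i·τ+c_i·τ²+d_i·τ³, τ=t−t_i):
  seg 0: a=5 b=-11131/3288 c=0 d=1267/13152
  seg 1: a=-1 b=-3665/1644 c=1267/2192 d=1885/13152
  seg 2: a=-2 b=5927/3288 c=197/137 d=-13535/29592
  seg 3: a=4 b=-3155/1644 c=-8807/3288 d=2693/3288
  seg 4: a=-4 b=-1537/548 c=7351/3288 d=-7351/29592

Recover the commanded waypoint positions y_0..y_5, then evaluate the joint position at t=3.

y_0 = S_0(0) = a_0 = 5
y_1 = S_1(0) = a_1 = -1
y_2 = S_2(0) = a_2 = -2
y_3 = S_3(0) = a_3 = 4
y_4 = S_4(0) = a_4 = -4
y_5 = S_4(3) = 1
t_q=3 is in segment 1 (τ=1); S_1(τ)=-10995/4384

y_0=5 y_1=-1 y_2=-2 y_3=4 y_4=-4 y_5=1
S(3) = -10995/4384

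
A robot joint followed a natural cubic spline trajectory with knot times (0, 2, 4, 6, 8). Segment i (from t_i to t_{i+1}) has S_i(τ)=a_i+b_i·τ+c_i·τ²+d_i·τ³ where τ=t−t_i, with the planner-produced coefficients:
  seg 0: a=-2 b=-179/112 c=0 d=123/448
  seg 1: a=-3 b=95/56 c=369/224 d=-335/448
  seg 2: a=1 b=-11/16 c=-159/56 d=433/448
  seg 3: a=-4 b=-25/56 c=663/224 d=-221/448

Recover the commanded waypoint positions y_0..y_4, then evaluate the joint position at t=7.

y_0=-2 y_1=-3 y_2=1 y_3=-4 y_4=3
S(7) = -887/448

y_0 = S_0(0) = a_0 = -2
y_1 = S_1(0) = a_1 = -3
y_2 = S_2(0) = a_2 = 1
y_3 = S_3(0) = a_3 = -4
y_4 = S_3(2) = 3
t_q=7 is in segment 3 (τ=1); S_3(τ)=-887/448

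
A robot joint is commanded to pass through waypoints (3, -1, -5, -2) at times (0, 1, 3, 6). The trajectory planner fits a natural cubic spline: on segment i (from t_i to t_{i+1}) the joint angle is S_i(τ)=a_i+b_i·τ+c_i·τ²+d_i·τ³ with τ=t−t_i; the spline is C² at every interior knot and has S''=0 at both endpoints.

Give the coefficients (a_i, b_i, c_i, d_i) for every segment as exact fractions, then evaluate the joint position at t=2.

  seg 0: a=3 b=-17/4 c=0 d=1/4
  seg 1: a=-1 b=-7/2 c=3/4 d=0
  seg 2: a=-5 b=-1/2 c=3/4 d=-1/12
S(2) = -15/4

Δ: Δ0=-4, Δ1=-2, Δ2=1
row 1: diag=6, rhs=12; c'=1/3, d'=2
row 2: denom=10−2·1/3=28/3; d'=(18−2·2)/(28/3)=3/2
back: M2=3/2
back: M1=2−1/3·3/2=3/2
M: M0=0, M1=3/2, M2=3/2, M3=0
seg 0: a=3, c=M0/2=0, d=(M1−M0)/(6·1)=1/4, b=Δ0−h0·(2M0+M1)/6=-17/4
seg 1: a=-1, c=M1/2=3/4, d=(M2−M1)/(6·2)=0, b=Δ1−h1·(2M1+M2)/6=-7/2
seg 2: a=-5, c=M2/2=3/4, d=(M3−M2)/(6·3)=-1/12, b=Δ2−h2·(2M2+M3)/6=-1/2
t_q=2 → seg 1, τ=1; S=-1+-7/2·τ+3/4·τ²+0·τ³=-15/4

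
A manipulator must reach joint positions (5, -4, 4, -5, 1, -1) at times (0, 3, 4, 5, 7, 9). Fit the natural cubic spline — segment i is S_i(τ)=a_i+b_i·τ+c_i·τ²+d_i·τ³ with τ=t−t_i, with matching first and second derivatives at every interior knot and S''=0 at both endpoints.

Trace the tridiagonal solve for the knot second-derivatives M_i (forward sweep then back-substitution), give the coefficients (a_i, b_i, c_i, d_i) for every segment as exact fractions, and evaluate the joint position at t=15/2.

Δ: Δ0=-3, Δ1=8, Δ2=-9, Δ3=3, Δ4=-1
row 1: diag=8, rhs=66; c'=1/8, d'=33/4
row 2: denom=4−1·1/8=31/8; d'=(-102−1·33/4)/(31/8)=-882/31
row 3: denom=6−1·8/31=178/31; d'=(72−1·-882/31)/(178/31)=1557/89
row 4: denom=8−2·31/89=650/89; d'=(-24−2·1557/89)/(650/89)=-105/13
back: M4=-105/13
back: M3=1557/89−31/89·-105/13=264/13
back: M2=-882/31−8/31·264/13=-438/13
back: M1=33/4−1/8·-438/13=162/13
M: M0=0, M1=162/13, M2=-438/13, M3=264/13, M4=-105/13, M5=0
seg 0: a=5, c=M0/2=0, d=(M1−M0)/(6·3)=9/13, b=Δ0−h0·(2M0+M1)/6=-120/13
seg 1: a=-4, c=M1/2=81/13, d=(M2−M1)/(6·1)=-100/13, b=Δ1−h1·(2M1+M2)/6=123/13
seg 2: a=4, c=M2/2=-219/13, d=(M3−M2)/(6·1)=9, b=Δ2−h2·(2M2+M3)/6=-15/13
seg 3: a=-5, c=M3/2=132/13, d=(M4−M3)/(6·2)=-123/52, b=Δ3−h3·(2M3+M4)/6=-102/13
seg 4: a=1, c=M4/2=-105/26, d=(M5−M4)/(6·2)=35/52, b=Δ4−h4·(2M4+M5)/6=57/13
t_q=15/2 → seg 4, τ=1/2; S=1+57/13·τ+-105/26·τ²+35/52·τ³=943/416

  seg 0: a=5 b=-120/13 c=0 d=9/13
  seg 1: a=-4 b=123/13 c=81/13 d=-100/13
  seg 2: a=4 b=-15/13 c=-219/13 d=9
  seg 3: a=-5 b=-102/13 c=132/13 d=-123/52
  seg 4: a=1 b=57/13 c=-105/26 d=35/52
S(15/2) = 943/416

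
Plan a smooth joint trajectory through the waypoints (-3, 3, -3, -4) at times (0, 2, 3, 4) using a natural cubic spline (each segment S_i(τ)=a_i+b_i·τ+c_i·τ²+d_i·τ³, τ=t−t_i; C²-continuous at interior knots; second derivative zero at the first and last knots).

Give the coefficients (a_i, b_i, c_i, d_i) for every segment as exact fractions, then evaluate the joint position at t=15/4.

  seg 0: a=-3 b=151/23 c=0 d=-41/46
  seg 1: a=3 b=-95/23 c=-123/23 d=80/23
  seg 2: a=-3 b=-101/23 c=117/23 d=-39/23
S(15/4) = -6105/1472

Δ: Δ0=3, Δ1=-6, Δ2=-1
row 1: diag=6, rhs=-54; c'=1/6, d'=-9
row 2: denom=4−1·1/6=23/6; d'=(30−1·-9)/(23/6)=234/23
back: M2=234/23
back: M1=-9−1/6·234/23=-246/23
M: M0=0, M1=-246/23, M2=234/23, M3=0
seg 0: a=-3, c=M0/2=0, d=(M1−M0)/(6·2)=-41/46, b=Δ0−h0·(2M0+M1)/6=151/23
seg 1: a=3, c=M1/2=-123/23, d=(M2−M1)/(6·1)=80/23, b=Δ1−h1·(2M1+M2)/6=-95/23
seg 2: a=-3, c=M2/2=117/23, d=(M3−M2)/(6·1)=-39/23, b=Δ2−h2·(2M2+M3)/6=-101/23
t_q=15/4 → seg 2, τ=3/4; S=-3+-101/23·τ+117/23·τ²+-39/23·τ³=-6105/1472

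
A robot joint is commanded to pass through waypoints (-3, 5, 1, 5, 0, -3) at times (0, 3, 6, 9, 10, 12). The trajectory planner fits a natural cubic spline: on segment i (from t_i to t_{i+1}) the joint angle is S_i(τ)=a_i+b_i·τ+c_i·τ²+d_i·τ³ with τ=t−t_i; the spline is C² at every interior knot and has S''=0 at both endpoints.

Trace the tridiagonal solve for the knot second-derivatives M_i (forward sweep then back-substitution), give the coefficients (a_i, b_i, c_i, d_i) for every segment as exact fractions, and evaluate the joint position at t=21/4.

Δ: Δ0=8/3, Δ1=-4/3, Δ2=4/3, Δ3=-5, Δ4=-3/2
row 1: diag=12, rhs=-24; c'=1/4, d'=-2
row 2: denom=12−3·1/4=45/4; d'=(16−3·-2)/(45/4)=88/45
row 3: denom=8−3·4/15=36/5; d'=(-38−3·88/45)/(36/5)=-329/54
row 4: denom=6−1·5/36=211/36; d'=(21−1·-329/54)/(211/36)=2926/633
back: M4=2926/633
back: M3=-329/54−5/36·2926/633=-1421/211
back: M2=88/45−4/15·-1421/211=7124/1899
back: M1=-2−1/4·7124/1899=-5579/1899
M: M0=0, M1=-5579/1899, M2=7124/1899, M3=-1421/211, M4=2926/633, M5=0
seg 0: a=-3, c=M0/2=0, d=(M1−M0)/(6·3)=-5579/34182, b=Δ0−h0·(2M0+M1)/6=15707/3798
seg 1: a=5, c=M1/2=-5579/3798, d=(M2−M1)/(6·3)=12703/34182, b=Δ1−h1·(2M1+M2)/6=-515/1899
seg 2: a=1, c=M2/2=3562/1899, d=(M3−M2)/(6·3)=-19913/34182, b=Δ2−h2·(2M2+M3)/6=3605/3798
seg 3: a=5, c=M3/2=-1421/422, d=(M4−M3)/(6·1)=7189/3798, b=Δ3−h3·(2M3+M4)/6=-6695/1899
seg 4: a=0, c=M4/2=1463/633, d=(M5−M4)/(6·2)=-1463/3798, b=Δ4−h4·(2M4+M5)/6=-17401/3798
t_q=21/4 → seg 1, τ=9/4; S=5+-515/1899·τ+-5579/3798·τ²+12703/34182·τ³=32043/27008

  seg 0: a=-3 b=15707/3798 c=0 d=-5579/34182
  seg 1: a=5 b=-515/1899 c=-5579/3798 d=12703/34182
  seg 2: a=1 b=3605/3798 c=3562/1899 d=-19913/34182
  seg 3: a=5 b=-6695/1899 c=-1421/422 d=7189/3798
  seg 4: a=0 b=-17401/3798 c=1463/633 d=-1463/3798
S(21/4) = 32043/27008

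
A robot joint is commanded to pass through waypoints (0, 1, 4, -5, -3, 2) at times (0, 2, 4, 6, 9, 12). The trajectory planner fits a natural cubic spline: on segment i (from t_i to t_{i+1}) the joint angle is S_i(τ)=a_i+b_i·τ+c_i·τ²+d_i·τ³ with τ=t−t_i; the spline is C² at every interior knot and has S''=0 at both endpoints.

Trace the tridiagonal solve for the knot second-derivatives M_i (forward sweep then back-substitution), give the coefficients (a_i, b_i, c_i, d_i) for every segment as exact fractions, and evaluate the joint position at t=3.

Δ: Δ0=1/2, Δ1=3/2, Δ2=-9/2, Δ3=2/3, Δ4=5/3
row 1: diag=8, rhs=6; c'=1/4, d'=3/4
row 2: denom=8−2·1/4=15/2; d'=(-36−2·3/4)/(15/2)=-5
row 3: denom=10−2·4/15=142/15; d'=(31−2·-5)/(142/15)=615/142
row 4: denom=12−3·45/142=1569/142; d'=(6−3·615/142)/(1569/142)=-331/523
back: M4=-331/523
back: M3=615/142−45/142·-331/523=2370/523
back: M2=-5−4/15·2370/523=-3247/523
back: M1=3/4−1/4·-3247/523=1204/523
M: M0=0, M1=1204/523, M2=-3247/523, M3=2370/523, M4=-331/523, M5=0
seg 0: a=0, c=M0/2=0, d=(M1−M0)/(6·2)=301/1569, b=Δ0−h0·(2M0+M1)/6=-839/3138
seg 1: a=1, c=M1/2=602/523, d=(M2−M1)/(6·2)=-4451/6276, b=Δ1−h1·(2M1+M2)/6=6385/3138
seg 2: a=4, c=M2/2=-3247/1046, d=(M3−M2)/(6·2)=5617/6276, b=Δ2−h2·(2M2+M3)/6=-5873/3138
seg 3: a=-5, c=M3/2=1185/523, d=(M4−M3)/(6·3)=-2701/9414, b=Δ3−h3·(2M3+M4)/6=-11135/3138
seg 4: a=-3, c=M4/2=-331/1046, d=(M5−M4)/(6·3)=331/9414, b=Δ4−h4·(2M4+M5)/6=3608/1569
t_q=3 → seg 1, τ=1; S=1+6385/3138·τ+602/523·τ²+-4451/6276·τ³=7273/2092

  seg 0: a=0 b=-839/3138 c=0 d=301/1569
  seg 1: a=1 b=6385/3138 c=602/523 d=-4451/6276
  seg 2: a=4 b=-5873/3138 c=-3247/1046 d=5617/6276
  seg 3: a=-5 b=-11135/3138 c=1185/523 d=-2701/9414
  seg 4: a=-3 b=3608/1569 c=-331/1046 d=331/9414
S(3) = 7273/2092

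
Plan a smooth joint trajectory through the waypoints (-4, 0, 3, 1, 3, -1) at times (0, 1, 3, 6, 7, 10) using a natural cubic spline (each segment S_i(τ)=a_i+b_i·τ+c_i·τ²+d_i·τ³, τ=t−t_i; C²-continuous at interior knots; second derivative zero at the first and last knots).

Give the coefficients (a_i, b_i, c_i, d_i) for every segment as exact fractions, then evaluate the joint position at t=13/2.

  seg 0: a=-4 b=6679/1548 c=0 d=-487/1548
  seg 1: a=0 b=2609/774 c=-487/516 d=13/3096
  seg 2: a=3 b=-137/387 c=-79/86 d=1891/6966
  seg 3: a=1 b=1133/774 c=590/387 d=-85/86
  seg 4: a=3 b=599/387 c=-1115/774 d=1115/6966
S(13/2) = 12319/6192

Δ: Δ0=4, Δ1=3/2, Δ2=-2/3, Δ3=2, Δ4=-4/3
row 1: diag=6, rhs=-15; c'=1/3, d'=-5/2
row 2: denom=10−2·1/3=28/3; d'=(-13−2·-5/2)/(28/3)=-6/7
row 3: denom=8−3·9/28=197/28; d'=(16−3·-6/7)/(197/28)=520/197
row 4: denom=8−1·28/197=1548/197; d'=(-20−1·520/197)/(1548/197)=-1115/387
back: M4=-1115/387
back: M3=520/197−28/197·-1115/387=1180/387
back: M2=-6/7−9/28·1180/387=-79/43
back: M1=-5/2−1/3·-79/43=-487/258
M: M0=0, M1=-487/258, M2=-79/43, M3=1180/387, M4=-1115/387, M5=0
seg 0: a=-4, c=M0/2=0, d=(M1−M0)/(6·1)=-487/1548, b=Δ0−h0·(2M0+M1)/6=6679/1548
seg 1: a=0, c=M1/2=-487/516, d=(M2−M1)/(6·2)=13/3096, b=Δ1−h1·(2M1+M2)/6=2609/774
seg 2: a=3, c=M2/2=-79/86, d=(M3−M2)/(6·3)=1891/6966, b=Δ2−h2·(2M2+M3)/6=-137/387
seg 3: a=1, c=M3/2=590/387, d=(M4−M3)/(6·1)=-85/86, b=Δ3−h3·(2M3+M4)/6=1133/774
seg 4: a=3, c=M4/2=-1115/774, d=(M5−M4)/(6·3)=1115/6966, b=Δ4−h4·(2M4+M5)/6=599/387
t_q=13/2 → seg 3, τ=1/2; S=1+1133/774·τ+590/387·τ²+-85/86·τ³=12319/6192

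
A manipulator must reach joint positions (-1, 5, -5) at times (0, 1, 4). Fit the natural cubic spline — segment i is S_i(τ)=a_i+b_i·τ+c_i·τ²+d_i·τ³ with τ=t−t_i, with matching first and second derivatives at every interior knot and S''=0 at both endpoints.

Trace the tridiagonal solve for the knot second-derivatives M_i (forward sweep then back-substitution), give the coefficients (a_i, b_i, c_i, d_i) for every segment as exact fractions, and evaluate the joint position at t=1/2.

  seg 0: a=-1 b=43/6 c=0 d=-7/6
  seg 1: a=5 b=11/3 c=-7/2 d=7/18
S(1/2) = 39/16

Δ: Δ0=6, Δ1=-10/3
row 1: diag=8, rhs=-56; c'=3/8, d'=-7
back: M1=-7
M: M0=0, M1=-7, M2=0
seg 0: a=-1, c=M0/2=0, d=(M1−M0)/(6·1)=-7/6, b=Δ0−h0·(2M0+M1)/6=43/6
seg 1: a=5, c=M1/2=-7/2, d=(M2−M1)/(6·3)=7/18, b=Δ1−h1·(2M1+M2)/6=11/3
t_q=1/2 → seg 0, τ=1/2; S=-1+43/6·τ+0·τ²+-7/6·τ³=39/16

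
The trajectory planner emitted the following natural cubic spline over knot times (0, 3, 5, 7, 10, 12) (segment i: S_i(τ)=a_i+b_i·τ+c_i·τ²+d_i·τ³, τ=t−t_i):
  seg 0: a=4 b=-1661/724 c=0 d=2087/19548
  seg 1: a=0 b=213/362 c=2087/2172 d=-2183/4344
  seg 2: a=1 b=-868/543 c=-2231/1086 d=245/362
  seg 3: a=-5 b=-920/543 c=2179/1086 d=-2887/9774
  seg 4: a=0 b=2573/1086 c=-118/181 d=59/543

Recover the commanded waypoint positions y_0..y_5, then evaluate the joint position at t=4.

y_0=4 y_1=0 y_2=1 y_3=-5 y_4=0 y_5=3
S(4) = 4547/4344

y_0 = S_0(0) = a_0 = 4
y_1 = S_1(0) = a_1 = 0
y_2 = S_2(0) = a_2 = 1
y_3 = S_3(0) = a_3 = -5
y_4 = S_4(0) = a_4 = 0
y_5 = S_4(2) = 3
t_q=4 is in segment 1 (τ=1); S_1(τ)=4547/4344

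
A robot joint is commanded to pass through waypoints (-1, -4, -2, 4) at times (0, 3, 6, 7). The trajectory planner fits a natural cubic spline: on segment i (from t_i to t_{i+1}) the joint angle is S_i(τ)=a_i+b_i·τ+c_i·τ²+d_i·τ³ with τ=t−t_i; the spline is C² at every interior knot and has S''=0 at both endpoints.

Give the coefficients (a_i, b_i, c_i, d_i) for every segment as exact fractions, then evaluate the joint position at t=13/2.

Δ: Δ0=-1, Δ1=2/3, Δ2=6
row 1: diag=12, rhs=10; c'=1/4, d'=5/6
row 2: denom=8−3·1/4=29/4; d'=(32−3·5/6)/(29/4)=118/29
back: M2=118/29
back: M1=5/6−1/4·118/29=-16/87
M: M0=0, M1=-16/87, M2=118/29, M3=0
seg 0: a=-1, c=M0/2=0, d=(M1−M0)/(6·3)=-8/783, b=Δ0−h0·(2M0+M1)/6=-79/87
seg 1: a=-4, c=M1/2=-8/87, d=(M2−M1)/(6·3)=185/783, b=Δ1−h1·(2M1+M2)/6=-103/87
seg 2: a=-2, c=M2/2=59/29, d=(M3−M2)/(6·1)=-59/87, b=Δ2−h2·(2M2+M3)/6=404/87
t_q=13/2 → seg 2, τ=1/2; S=-2+404/87·τ+59/29·τ²+-59/87·τ³=173/232

  seg 0: a=-1 b=-79/87 c=0 d=-8/783
  seg 1: a=-4 b=-103/87 c=-8/87 d=185/783
  seg 2: a=-2 b=404/87 c=59/29 d=-59/87
S(13/2) = 173/232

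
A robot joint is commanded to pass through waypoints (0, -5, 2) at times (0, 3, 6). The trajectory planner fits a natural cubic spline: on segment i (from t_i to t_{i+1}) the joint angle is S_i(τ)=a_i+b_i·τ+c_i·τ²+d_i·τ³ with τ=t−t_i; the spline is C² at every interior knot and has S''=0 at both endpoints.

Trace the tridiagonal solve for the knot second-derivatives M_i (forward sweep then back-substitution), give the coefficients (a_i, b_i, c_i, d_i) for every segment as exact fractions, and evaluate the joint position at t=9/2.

  seg 0: a=0 b=-8/3 c=0 d=1/9
  seg 1: a=-5 b=1/3 c=1 d=-1/9
S(9/2) = -21/8

Δ: Δ0=-5/3, Δ1=7/3
row 1: diag=12, rhs=24; c'=1/4, d'=2
back: M1=2
M: M0=0, M1=2, M2=0
seg 0: a=0, c=M0/2=0, d=(M1−M0)/(6·3)=1/9, b=Δ0−h0·(2M0+M1)/6=-8/3
seg 1: a=-5, c=M1/2=1, d=(M2−M1)/(6·3)=-1/9, b=Δ1−h1·(2M1+M2)/6=1/3
t_q=9/2 → seg 1, τ=3/2; S=-5+1/3·τ+1·τ²+-1/9·τ³=-21/8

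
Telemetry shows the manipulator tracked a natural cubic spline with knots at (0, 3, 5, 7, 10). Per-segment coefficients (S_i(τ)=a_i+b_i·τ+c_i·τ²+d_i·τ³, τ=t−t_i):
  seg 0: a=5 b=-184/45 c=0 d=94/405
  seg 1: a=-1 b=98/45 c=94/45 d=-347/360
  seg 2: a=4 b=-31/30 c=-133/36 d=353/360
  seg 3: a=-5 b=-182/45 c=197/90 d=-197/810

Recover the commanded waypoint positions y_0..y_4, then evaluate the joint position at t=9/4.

y_0=5 y_1=-1 y_2=4 y_3=-5 y_4=-4
S(9/4) = -249/160

y_0 = S_0(0) = a_0 = 5
y_1 = S_1(0) = a_1 = -1
y_2 = S_2(0) = a_2 = 4
y_3 = S_3(0) = a_3 = -5
y_4 = S_3(3) = -4
t_q=9/4 is in segment 0 (τ=9/4); S_0(τ)=-249/160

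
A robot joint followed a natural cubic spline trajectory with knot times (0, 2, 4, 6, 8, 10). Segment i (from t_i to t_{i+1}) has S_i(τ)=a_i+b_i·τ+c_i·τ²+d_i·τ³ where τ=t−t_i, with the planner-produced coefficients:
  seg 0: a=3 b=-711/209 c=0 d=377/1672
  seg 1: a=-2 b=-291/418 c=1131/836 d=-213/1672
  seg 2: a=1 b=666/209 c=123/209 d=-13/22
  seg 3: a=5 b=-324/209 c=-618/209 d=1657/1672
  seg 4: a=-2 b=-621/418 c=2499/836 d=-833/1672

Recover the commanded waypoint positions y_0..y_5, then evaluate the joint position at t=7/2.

y_0 = S_0(0) = a_0 = 3
y_1 = S_1(0) = a_1 = -2
y_2 = S_2(0) = a_2 = 1
y_3 = S_3(0) = a_3 = 5
y_4 = S_4(0) = a_4 = -2
y_5 = S_4(2) = 3
t_q=7/2 is in segment 1 (τ=3/2); S_1(τ)=-5755/13376

y_0=3 y_1=-2 y_2=1 y_3=5 y_4=-2 y_5=3
S(7/2) = -5755/13376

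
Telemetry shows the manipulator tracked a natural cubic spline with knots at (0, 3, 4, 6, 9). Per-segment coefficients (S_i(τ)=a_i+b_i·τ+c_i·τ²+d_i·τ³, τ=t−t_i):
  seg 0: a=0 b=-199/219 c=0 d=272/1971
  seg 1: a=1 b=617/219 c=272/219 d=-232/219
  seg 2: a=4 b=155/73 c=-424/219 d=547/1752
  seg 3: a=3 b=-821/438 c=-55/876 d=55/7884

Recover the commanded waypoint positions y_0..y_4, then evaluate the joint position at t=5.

y_0 = S_0(0) = a_0 = 0
y_1 = S_1(0) = a_1 = 1
y_2 = S_2(0) = a_2 = 4
y_3 = S_3(0) = a_3 = 3
y_4 = S_3(3) = -3
t_q=5 is in segment 2 (τ=1); S_2(τ)=7883/1752

y_0=0 y_1=1 y_2=4 y_3=3 y_4=-3
S(5) = 7883/1752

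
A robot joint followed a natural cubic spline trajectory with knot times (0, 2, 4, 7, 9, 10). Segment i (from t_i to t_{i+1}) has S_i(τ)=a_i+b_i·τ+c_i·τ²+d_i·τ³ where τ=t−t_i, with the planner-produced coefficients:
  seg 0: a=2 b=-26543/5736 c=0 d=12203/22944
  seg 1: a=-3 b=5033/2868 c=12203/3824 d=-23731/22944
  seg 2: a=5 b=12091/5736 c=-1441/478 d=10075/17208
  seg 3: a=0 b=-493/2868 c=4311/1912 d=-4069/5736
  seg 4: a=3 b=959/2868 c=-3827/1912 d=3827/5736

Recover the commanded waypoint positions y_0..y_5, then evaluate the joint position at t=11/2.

y_0 = S_0(0) = a_0 = 2
y_1 = S_1(0) = a_1 = -3
y_2 = S_2(0) = a_2 = 5
y_3 = S_3(0) = a_3 = 0
y_4 = S_4(0) = a_4 = 3
y_5 = S_4(1) = 2
t_q=11/2 is in segment 2 (τ=3/2); S_2(τ)=51317/15296

y_0=2 y_1=-3 y_2=5 y_3=0 y_4=3 y_5=2
S(11/2) = 51317/15296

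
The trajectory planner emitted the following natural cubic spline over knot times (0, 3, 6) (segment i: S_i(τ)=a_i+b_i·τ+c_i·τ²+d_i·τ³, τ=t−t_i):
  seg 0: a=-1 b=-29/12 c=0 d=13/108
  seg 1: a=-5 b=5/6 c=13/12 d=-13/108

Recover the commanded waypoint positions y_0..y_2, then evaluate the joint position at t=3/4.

y_0=-1 y_1=-5 y_2=4
S(3/4) = -707/256

y_0 = S_0(0) = a_0 = -1
y_1 = S_1(0) = a_1 = -5
y_2 = S_1(3) = 4
t_q=3/4 is in segment 0 (τ=3/4); S_0(τ)=-707/256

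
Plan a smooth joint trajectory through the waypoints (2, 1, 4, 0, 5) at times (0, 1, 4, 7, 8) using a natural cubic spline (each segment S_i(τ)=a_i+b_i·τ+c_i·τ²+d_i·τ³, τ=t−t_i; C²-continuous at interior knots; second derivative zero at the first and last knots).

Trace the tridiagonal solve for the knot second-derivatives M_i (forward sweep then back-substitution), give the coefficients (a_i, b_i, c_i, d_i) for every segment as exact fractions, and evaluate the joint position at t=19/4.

  seg 0: a=2 b=-911/624 c=0 d=287/624
  seg 1: a=1 b=-25/312 c=287/208 d=-1909/5616
  seg 2: a=4 b=-47/48 c=-131/78 d=2923/5616
  seg 3: a=0 b=935/312 c=625/208 d=-625/624
S(19/4) = 33819/13312

Δ: Δ0=-1, Δ1=1, Δ2=-4/3, Δ3=5
row 1: diag=8, rhs=12; c'=3/8, d'=3/2
row 2: denom=12−3·3/8=87/8; d'=(-14−3·3/2)/(87/8)=-148/87
row 3: denom=8−3·8/29=208/29; d'=(38−3·-148/87)/(208/29)=625/104
back: M3=625/104
back: M2=-148/87−8/29·625/104=-131/39
back: M1=3/2−3/8·-131/39=287/104
M: M0=0, M1=287/104, M2=-131/39, M3=625/104, M4=0
seg 0: a=2, c=M0/2=0, d=(M1−M0)/(6·1)=287/624, b=Δ0−h0·(2M0+M1)/6=-911/624
seg 1: a=1, c=M1/2=287/208, d=(M2−M1)/(6·3)=-1909/5616, b=Δ1−h1·(2M1+M2)/6=-25/312
seg 2: a=4, c=M2/2=-131/78, d=(M3−M2)/(6·3)=2923/5616, b=Δ2−h2·(2M2+M3)/6=-47/48
seg 3: a=0, c=M3/2=625/208, d=(M4−M3)/(6·1)=-625/624, b=Δ3−h3·(2M3+M4)/6=935/312
t_q=19/4 → seg 2, τ=3/4; S=4+-47/48·τ+-131/78·τ²+2923/5616·τ³=33819/13312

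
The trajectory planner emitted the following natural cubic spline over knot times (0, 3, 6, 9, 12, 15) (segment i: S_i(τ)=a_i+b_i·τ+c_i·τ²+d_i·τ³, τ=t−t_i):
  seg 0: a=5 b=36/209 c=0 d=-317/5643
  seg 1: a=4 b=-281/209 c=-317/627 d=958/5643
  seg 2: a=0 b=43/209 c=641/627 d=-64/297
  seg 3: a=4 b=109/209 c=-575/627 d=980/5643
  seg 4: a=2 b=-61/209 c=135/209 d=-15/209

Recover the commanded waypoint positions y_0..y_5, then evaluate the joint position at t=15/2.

y_0 = S_0(0) = a_0 = 5
y_1 = S_1(0) = a_1 = 4
y_2 = S_2(0) = a_2 = 0
y_3 = S_3(0) = a_3 = 4
y_4 = S_4(0) = a_4 = 2
y_5 = S_4(3) = 5
t_q=15/2 is in segment 2 (τ=3/2); S_2(τ)=143/76

y_0=5 y_1=4 y_2=0 y_3=4 y_4=2 y_5=5
S(15/2) = 143/76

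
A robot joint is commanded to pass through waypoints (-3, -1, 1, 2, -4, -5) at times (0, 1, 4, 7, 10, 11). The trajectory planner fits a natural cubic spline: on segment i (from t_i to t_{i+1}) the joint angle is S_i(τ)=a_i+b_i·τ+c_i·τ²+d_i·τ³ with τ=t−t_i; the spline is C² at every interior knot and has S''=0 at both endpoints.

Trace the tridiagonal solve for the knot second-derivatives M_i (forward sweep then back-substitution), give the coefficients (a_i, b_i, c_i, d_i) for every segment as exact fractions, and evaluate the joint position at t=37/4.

  seg 0: a=-3 b=570/259 c=0 d=-52/259
  seg 1: a=-1 b=414/259 c=-156/259 d=680/6993
  seg 2: a=1 b=158/259 c=212/777 d=-23/189
  seg 3: a=2 b=-269/259 c=-213/259 d=130/777
  seg 4: a=-4 b=-377/259 c=177/259 d=-59/259
S(37/4) = -21503/8288

Δ: Δ0=2, Δ1=2/3, Δ2=1/3, Δ3=-2, Δ4=-1
row 1: diag=8, rhs=-8; c'=3/8, d'=-1
row 2: denom=12−3·3/8=87/8; d'=(-2−3·-1)/(87/8)=8/87
row 3: denom=12−3·8/29=324/29; d'=(-14−3·8/87)/(324/29)=-23/18
row 4: denom=8−3·29/108=259/36; d'=(6−3·-23/18)/(259/36)=354/259
back: M4=354/259
back: M3=-23/18−29/108·354/259=-426/259
back: M2=8/87−8/29·-426/259=424/777
back: M1=-1−3/8·424/777=-312/259
M: M0=0, M1=-312/259, M2=424/777, M3=-426/259, M4=354/259, M5=0
seg 0: a=-3, c=M0/2=0, d=(M1−M0)/(6·1)=-52/259, b=Δ0−h0·(2M0+M1)/6=570/259
seg 1: a=-1, c=M1/2=-156/259, d=(M2−M1)/(6·3)=680/6993, b=Δ1−h1·(2M1+M2)/6=414/259
seg 2: a=1, c=M2/2=212/777, d=(M3−M2)/(6·3)=-23/189, b=Δ2−h2·(2M2+M3)/6=158/259
seg 3: a=2, c=M3/2=-213/259, d=(M4−M3)/(6·3)=130/777, b=Δ3−h3·(2M3+M4)/6=-269/259
seg 4: a=-4, c=M4/2=177/259, d=(M5−M4)/(6·1)=-59/259, b=Δ4−h4·(2M4+M5)/6=-377/259
t_q=37/4 → seg 3, τ=9/4; S=2+-269/259·τ+-213/259·τ²+130/777·τ³=-21503/8288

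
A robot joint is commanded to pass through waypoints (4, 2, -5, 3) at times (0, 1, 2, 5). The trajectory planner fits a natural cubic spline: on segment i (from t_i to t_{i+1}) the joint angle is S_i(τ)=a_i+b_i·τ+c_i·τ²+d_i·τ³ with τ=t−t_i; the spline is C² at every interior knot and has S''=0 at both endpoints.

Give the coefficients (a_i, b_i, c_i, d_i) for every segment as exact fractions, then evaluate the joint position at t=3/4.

Δ: Δ0=-2, Δ1=-7, Δ2=8/3
row 1: diag=4, rhs=-30; c'=1/4, d'=-15/2
row 2: denom=8−1·1/4=31/4; d'=(58−1·-15/2)/(31/4)=262/31
back: M2=262/31
back: M1=-15/2−1/4·262/31=-298/31
M: M0=0, M1=-298/31, M2=262/31, M3=0
seg 0: a=4, c=M0/2=0, d=(M1−M0)/(6·1)=-149/93, b=Δ0−h0·(2M0+M1)/6=-37/93
seg 1: a=2, c=M1/2=-149/31, d=(M2−M1)/(6·1)=280/93, b=Δ1−h1·(2M1+M2)/6=-484/93
seg 2: a=-5, c=M2/2=131/31, d=(M3−M2)/(6·3)=-131/279, b=Δ2−h2·(2M2+M3)/6=-538/93
t_q=3/4 → seg 0, τ=3/4; S=4+-37/93·τ+0·τ²+-149/93·τ³=6003/1984

  seg 0: a=4 b=-37/93 c=0 d=-149/93
  seg 1: a=2 b=-484/93 c=-149/31 d=280/93
  seg 2: a=-5 b=-538/93 c=131/31 d=-131/279
S(3/4) = 6003/1984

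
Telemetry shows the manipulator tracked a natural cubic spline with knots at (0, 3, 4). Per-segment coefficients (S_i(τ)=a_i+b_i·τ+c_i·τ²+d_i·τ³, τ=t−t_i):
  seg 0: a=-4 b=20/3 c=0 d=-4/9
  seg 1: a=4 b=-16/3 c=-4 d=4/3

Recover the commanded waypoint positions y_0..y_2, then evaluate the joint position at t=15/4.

y_0 = S_0(0) = a_0 = -4
y_1 = S_1(0) = a_1 = 4
y_2 = S_1(1) = -4
t_q=15/4 is in segment 1 (τ=3/4); S_1(τ)=-27/16

y_0=-4 y_1=4 y_2=-4
S(15/4) = -27/16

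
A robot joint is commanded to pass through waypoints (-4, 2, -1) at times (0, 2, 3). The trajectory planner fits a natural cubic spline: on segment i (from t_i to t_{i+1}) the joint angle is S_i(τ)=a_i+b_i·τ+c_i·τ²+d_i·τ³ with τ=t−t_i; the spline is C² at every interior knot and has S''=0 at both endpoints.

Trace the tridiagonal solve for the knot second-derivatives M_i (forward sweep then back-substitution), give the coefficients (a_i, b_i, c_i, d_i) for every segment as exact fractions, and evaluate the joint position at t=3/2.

  seg 0: a=-4 b=5 c=0 d=-1/2
  seg 1: a=2 b=-1 c=-3 d=1
S(3/2) = 29/16

Δ: Δ0=3, Δ1=-3
row 1: diag=6, rhs=-36; c'=1/6, d'=-6
back: M1=-6
M: M0=0, M1=-6, M2=0
seg 0: a=-4, c=M0/2=0, d=(M1−M0)/(6·2)=-1/2, b=Δ0−h0·(2M0+M1)/6=5
seg 1: a=2, c=M1/2=-3, d=(M2−M1)/(6·1)=1, b=Δ1−h1·(2M1+M2)/6=-1
t_q=3/2 → seg 0, τ=3/2; S=-4+5·τ+0·τ²+-1/2·τ³=29/16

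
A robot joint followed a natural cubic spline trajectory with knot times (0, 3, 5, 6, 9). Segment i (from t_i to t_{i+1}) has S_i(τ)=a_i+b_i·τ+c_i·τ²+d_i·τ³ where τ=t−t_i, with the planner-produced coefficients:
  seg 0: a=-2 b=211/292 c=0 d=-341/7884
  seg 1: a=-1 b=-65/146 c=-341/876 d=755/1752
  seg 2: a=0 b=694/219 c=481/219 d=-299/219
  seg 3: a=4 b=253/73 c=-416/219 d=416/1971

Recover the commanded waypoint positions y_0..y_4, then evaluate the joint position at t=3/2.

y_0 = S_0(0) = a_0 = -2
y_1 = S_1(0) = a_1 = -1
y_2 = S_2(0) = a_2 = 0
y_3 = S_3(0) = a_3 = 4
y_4 = S_3(3) = 3
t_q=3/2 is in segment 0 (τ=3/2); S_0(τ)=-2481/2336

y_0=-2 y_1=-1 y_2=0 y_3=4 y_4=3
S(3/2) = -2481/2336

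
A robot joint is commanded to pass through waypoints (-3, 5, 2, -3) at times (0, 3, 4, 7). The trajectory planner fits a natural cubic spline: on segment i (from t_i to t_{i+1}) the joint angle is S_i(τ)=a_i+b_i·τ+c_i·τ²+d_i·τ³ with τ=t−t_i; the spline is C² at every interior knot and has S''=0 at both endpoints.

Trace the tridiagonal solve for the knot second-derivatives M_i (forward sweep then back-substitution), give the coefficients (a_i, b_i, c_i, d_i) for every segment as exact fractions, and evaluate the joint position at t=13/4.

Δ: Δ0=8/3, Δ1=-3, Δ2=-5/3
row 1: diag=8, rhs=-34; c'=1/8, d'=-17/4
row 2: denom=8−1·1/8=63/8; d'=(8−1·-17/4)/(63/8)=14/9
back: M2=14/9
back: M1=-17/4−1/8·14/9=-40/9
M: M0=0, M1=-40/9, M2=14/9, M3=0
seg 0: a=-3, c=M0/2=0, d=(M1−M0)/(6·3)=-20/81, b=Δ0−h0·(2M0+M1)/6=44/9
seg 1: a=5, c=M1/2=-20/9, d=(M2−M1)/(6·1)=1, b=Δ1−h1·(2M1+M2)/6=-16/9
seg 2: a=2, c=M2/2=7/9, d=(M3−M2)/(6·3)=-7/81, b=Δ2−h2·(2M2+M3)/6=-29/9
t_q=13/4 → seg 1, τ=1/4; S=5+-16/9·τ+-20/9·τ²+1·τ³=851/192

  seg 0: a=-3 b=44/9 c=0 d=-20/81
  seg 1: a=5 b=-16/9 c=-20/9 d=1
  seg 2: a=2 b=-29/9 c=7/9 d=-7/81
S(13/4) = 851/192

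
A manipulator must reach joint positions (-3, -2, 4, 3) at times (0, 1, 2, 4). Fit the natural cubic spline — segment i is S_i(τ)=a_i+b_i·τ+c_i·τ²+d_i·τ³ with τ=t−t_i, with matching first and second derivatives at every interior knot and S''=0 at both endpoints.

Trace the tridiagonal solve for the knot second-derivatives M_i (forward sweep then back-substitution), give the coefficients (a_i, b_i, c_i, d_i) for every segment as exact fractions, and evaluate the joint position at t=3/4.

  seg 0: a=-3 b=-27/46 c=0 d=73/46
  seg 1: a=-2 b=96/23 c=219/46 d=-135/46
  seg 2: a=4 b=225/46 c=-93/23 d=31/46
S(3/4) = -8157/2944

Δ: Δ0=1, Δ1=6, Δ2=-1/2
row 1: diag=4, rhs=30; c'=1/4, d'=15/2
row 2: denom=6−1·1/4=23/4; d'=(-39−1·15/2)/(23/4)=-186/23
back: M2=-186/23
back: M1=15/2−1/4·-186/23=219/23
M: M0=0, M1=219/23, M2=-186/23, M3=0
seg 0: a=-3, c=M0/2=0, d=(M1−M0)/(6·1)=73/46, b=Δ0−h0·(2M0+M1)/6=-27/46
seg 1: a=-2, c=M1/2=219/46, d=(M2−M1)/(6·1)=-135/46, b=Δ1−h1·(2M1+M2)/6=96/23
seg 2: a=4, c=M2/2=-93/23, d=(M3−M2)/(6·2)=31/46, b=Δ2−h2·(2M2+M3)/6=225/46
t_q=3/4 → seg 0, τ=3/4; S=-3+-27/46·τ+0·τ²+73/46·τ³=-8157/2944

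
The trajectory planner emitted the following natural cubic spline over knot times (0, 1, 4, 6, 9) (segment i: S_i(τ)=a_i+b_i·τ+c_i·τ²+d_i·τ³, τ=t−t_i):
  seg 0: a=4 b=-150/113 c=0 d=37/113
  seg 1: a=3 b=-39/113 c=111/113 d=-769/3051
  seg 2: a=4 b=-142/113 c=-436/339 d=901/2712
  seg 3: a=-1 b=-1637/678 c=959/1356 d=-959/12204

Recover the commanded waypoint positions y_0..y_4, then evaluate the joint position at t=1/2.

y_0=4 y_1=3 y_2=4 y_3=-1 y_4=-4
S(1/2) = 3053/904

y_0 = S_0(0) = a_0 = 4
y_1 = S_1(0) = a_1 = 3
y_2 = S_2(0) = a_2 = 4
y_3 = S_3(0) = a_3 = -1
y_4 = S_3(3) = -4
t_q=1/2 is in segment 0 (τ=1/2); S_0(τ)=3053/904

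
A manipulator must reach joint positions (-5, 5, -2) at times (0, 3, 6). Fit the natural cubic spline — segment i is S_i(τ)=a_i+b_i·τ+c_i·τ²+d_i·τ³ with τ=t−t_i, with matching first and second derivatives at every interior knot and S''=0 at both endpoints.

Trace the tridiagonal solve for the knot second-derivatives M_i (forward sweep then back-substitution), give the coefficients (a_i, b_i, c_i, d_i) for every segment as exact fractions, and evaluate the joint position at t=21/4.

  seg 0: a=-5 b=19/4 c=0 d=-17/108
  seg 1: a=5 b=1/2 c=-17/12 d=17/108
S(21/4) = 191/256

Δ: Δ0=10/3, Δ1=-7/3
row 1: diag=12, rhs=-34; c'=1/4, d'=-17/6
back: M1=-17/6
M: M0=0, M1=-17/6, M2=0
seg 0: a=-5, c=M0/2=0, d=(M1−M0)/(6·3)=-17/108, b=Δ0−h0·(2M0+M1)/6=19/4
seg 1: a=5, c=M1/2=-17/12, d=(M2−M1)/(6·3)=17/108, b=Δ1−h1·(2M1+M2)/6=1/2
t_q=21/4 → seg 1, τ=9/4; S=5+1/2·τ+-17/12·τ²+17/108·τ³=191/256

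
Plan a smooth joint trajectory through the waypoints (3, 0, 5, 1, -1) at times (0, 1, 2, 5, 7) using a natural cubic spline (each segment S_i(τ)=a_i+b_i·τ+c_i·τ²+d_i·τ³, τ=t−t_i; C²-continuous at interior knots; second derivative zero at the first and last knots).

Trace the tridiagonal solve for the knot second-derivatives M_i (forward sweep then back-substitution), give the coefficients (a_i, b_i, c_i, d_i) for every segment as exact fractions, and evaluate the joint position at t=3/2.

Δ: Δ0=-3, Δ1=5, Δ2=-4/3, Δ3=-1
row 1: diag=4, rhs=48; c'=1/4, d'=12
row 2: denom=8−1·1/4=31/4; d'=(-38−1·12)/(31/4)=-200/31
row 3: denom=10−3·12/31=274/31; d'=(2−3·-200/31)/(274/31)=331/137
back: M3=331/137
back: M2=-200/31−12/31·331/137=-1012/137
back: M1=12−1/4·-1012/137=1897/137
M: M0=0, M1=1897/137, M2=-1012/137, M3=331/137, M4=0
seg 0: a=3, c=M0/2=0, d=(M1−M0)/(6·1)=1897/822, b=Δ0−h0·(2M0+M1)/6=-4363/822
seg 1: a=0, c=M1/2=1897/274, d=(M2−M1)/(6·1)=-2909/822, b=Δ1−h1·(2M1+M2)/6=664/411
seg 2: a=5, c=M2/2=-506/137, d=(M3−M2)/(6·3)=1343/2466, b=Δ2−h2·(2M2+M3)/6=3983/822
seg 3: a=1, c=M3/2=331/274, d=(M4−M3)/(6·2)=-331/1644, b=Δ3−h3·(2M3+M4)/6=-1073/411
t_q=3/2 → seg 1, τ=1/2; S=0+664/411·τ+1897/274·τ²+-2909/822·τ³=4595/2192

  seg 0: a=3 b=-4363/822 c=0 d=1897/822
  seg 1: a=0 b=664/411 c=1897/274 d=-2909/822
  seg 2: a=5 b=3983/822 c=-506/137 d=1343/2466
  seg 3: a=1 b=-1073/411 c=331/274 d=-331/1644
S(3/2) = 4595/2192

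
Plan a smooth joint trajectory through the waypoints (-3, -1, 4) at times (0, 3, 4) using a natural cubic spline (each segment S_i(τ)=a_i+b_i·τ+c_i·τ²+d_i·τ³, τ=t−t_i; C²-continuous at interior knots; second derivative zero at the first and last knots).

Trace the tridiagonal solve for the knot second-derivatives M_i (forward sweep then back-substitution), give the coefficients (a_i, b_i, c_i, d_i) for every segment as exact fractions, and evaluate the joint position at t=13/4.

  seg 0: a=-3 b=-23/24 c=0 d=13/72
  seg 1: a=-1 b=47/12 c=13/8 d=-13/24
S(13/4) = 37/512

Δ: Δ0=2/3, Δ1=5
row 1: diag=8, rhs=26; c'=1/8, d'=13/4
back: M1=13/4
M: M0=0, M1=13/4, M2=0
seg 0: a=-3, c=M0/2=0, d=(M1−M0)/(6·3)=13/72, b=Δ0−h0·(2M0+M1)/6=-23/24
seg 1: a=-1, c=M1/2=13/8, d=(M2−M1)/(6·1)=-13/24, b=Δ1−h1·(2M1+M2)/6=47/12
t_q=13/4 → seg 1, τ=1/4; S=-1+47/12·τ+13/8·τ²+-13/24·τ³=37/512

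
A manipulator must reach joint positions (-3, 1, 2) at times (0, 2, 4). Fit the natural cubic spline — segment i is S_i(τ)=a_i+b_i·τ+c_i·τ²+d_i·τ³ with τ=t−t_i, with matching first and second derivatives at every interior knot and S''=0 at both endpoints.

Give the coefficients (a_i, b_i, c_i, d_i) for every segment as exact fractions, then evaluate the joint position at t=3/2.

  seg 0: a=-3 b=19/8 c=0 d=-3/32
  seg 1: a=1 b=5/4 c=-9/16 d=3/32
S(3/2) = 63/256

Δ: Δ0=2, Δ1=1/2
row 1: diag=8, rhs=-9; c'=1/4, d'=-9/8
back: M1=-9/8
M: M0=0, M1=-9/8, M2=0
seg 0: a=-3, c=M0/2=0, d=(M1−M0)/(6·2)=-3/32, b=Δ0−h0·(2M0+M1)/6=19/8
seg 1: a=1, c=M1/2=-9/16, d=(M2−M1)/(6·2)=3/32, b=Δ1−h1·(2M1+M2)/6=5/4
t_q=3/2 → seg 0, τ=3/2; S=-3+19/8·τ+0·τ²+-3/32·τ³=63/256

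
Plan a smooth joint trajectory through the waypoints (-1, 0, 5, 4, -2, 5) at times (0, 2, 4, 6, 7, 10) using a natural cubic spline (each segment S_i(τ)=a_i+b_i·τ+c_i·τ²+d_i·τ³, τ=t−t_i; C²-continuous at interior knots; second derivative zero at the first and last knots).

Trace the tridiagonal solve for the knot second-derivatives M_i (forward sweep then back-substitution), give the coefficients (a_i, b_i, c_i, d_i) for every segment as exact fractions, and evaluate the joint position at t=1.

  seg 0: a=-1 b=-359/3846 c=0 d=1141/7692
  seg 1: a=0 b=6487/3846 c=1141/1282 d=-1859/7692
  seg 2: a=5 b=9025/3846 c=-359/641 d=-830/1923
  seg 3: a=4 b=-19511/3846 c=-2019/641 d=8549/3846
  seg 4: a=-2 b=-9046/1923 c=4511/1282 d=-4511/11538
S(1) = -2423/2564

Δ: Δ0=1/2, Δ1=5/2, Δ2=-1/2, Δ3=-6, Δ4=7/3
row 1: diag=8, rhs=12; c'=1/4, d'=3/2
row 2: denom=8−2·1/4=15/2; d'=(-18−2·3/2)/(15/2)=-14/5
row 3: denom=6−2·4/15=82/15; d'=(-33−2·-14/5)/(82/15)=-411/82
row 4: denom=8−1·15/82=641/82; d'=(50−1·-411/82)/(641/82)=4511/641
back: M4=4511/641
back: M3=-411/82−15/82·4511/641=-4038/641
back: M2=-14/5−4/15·-4038/641=-718/641
back: M1=3/2−1/4·-718/641=1141/641
M: M0=0, M1=1141/641, M2=-718/641, M3=-4038/641, M4=4511/641, M5=0
seg 0: a=-1, c=M0/2=0, d=(M1−M0)/(6·2)=1141/7692, b=Δ0−h0·(2M0+M1)/6=-359/3846
seg 1: a=0, c=M1/2=1141/1282, d=(M2−M1)/(6·2)=-1859/7692, b=Δ1−h1·(2M1+M2)/6=6487/3846
seg 2: a=5, c=M2/2=-359/641, d=(M3−M2)/(6·2)=-830/1923, b=Δ2−h2·(2M2+M3)/6=9025/3846
seg 3: a=4, c=M3/2=-2019/641, d=(M4−M3)/(6·1)=8549/3846, b=Δ3−h3·(2M3+M4)/6=-19511/3846
seg 4: a=-2, c=M4/2=4511/1282, d=(M5−M4)/(6·3)=-4511/11538, b=Δ4−h4·(2M4+M5)/6=-9046/1923
t_q=1 → seg 0, τ=1; S=-1+-359/3846·τ+0·τ²+1141/7692·τ³=-2423/2564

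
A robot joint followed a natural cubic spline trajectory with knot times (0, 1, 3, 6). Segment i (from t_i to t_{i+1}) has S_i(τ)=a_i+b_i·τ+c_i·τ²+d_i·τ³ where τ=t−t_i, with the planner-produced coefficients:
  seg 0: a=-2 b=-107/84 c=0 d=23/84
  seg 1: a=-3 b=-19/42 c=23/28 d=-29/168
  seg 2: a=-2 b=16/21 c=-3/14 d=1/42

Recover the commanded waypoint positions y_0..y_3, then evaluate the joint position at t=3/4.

y_0=-2 y_1=-3 y_2=-2 y_3=-1
S(3/4) = -727/256

y_0 = S_0(0) = a_0 = -2
y_1 = S_1(0) = a_1 = -3
y_2 = S_2(0) = a_2 = -2
y_3 = S_2(3) = -1
t_q=3/4 is in segment 0 (τ=3/4); S_0(τ)=-727/256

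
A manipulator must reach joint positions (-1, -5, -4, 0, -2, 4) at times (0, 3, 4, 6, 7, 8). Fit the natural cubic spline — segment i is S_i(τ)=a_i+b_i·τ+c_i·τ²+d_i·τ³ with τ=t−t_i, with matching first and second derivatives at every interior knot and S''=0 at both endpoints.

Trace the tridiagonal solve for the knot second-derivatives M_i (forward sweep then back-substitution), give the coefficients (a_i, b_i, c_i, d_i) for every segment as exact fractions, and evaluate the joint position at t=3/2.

  seg 0: a=-1 b=-5735/2859 c=0 d=641/8577
  seg 1: a=-5 b=34/2859 c=641/953 d=902/2859
  seg 2: a=-4 b=6586/2859 c=1543/953 d=-5063/5718
  seg 3: a=0 b=-5276/2859 c=-3520/953 d=10118/2859
  seg 4: a=-2 b=3958/2859 c=6598/953 d=-6598/2859
S(3/2) = -28641/7624

Δ: Δ0=-4/3, Δ1=1, Δ2=2, Δ3=-2, Δ4=6
row 1: diag=8, rhs=14; c'=1/8, d'=7/4
row 2: denom=6−1·1/8=47/8; d'=(6−1·7/4)/(47/8)=34/47
row 3: denom=6−2·16/47=250/47; d'=(-24−2·34/47)/(250/47)=-598/125
row 4: denom=4−1·47/250=953/250; d'=(48−1·-598/125)/(953/250)=13196/953
back: M4=13196/953
back: M3=-598/125−47/250·13196/953=-7040/953
back: M2=34/47−16/47·-7040/953=3086/953
back: M1=7/4−1/8·3086/953=1282/953
M: M0=0, M1=1282/953, M2=3086/953, M3=-7040/953, M4=13196/953, M5=0
seg 0: a=-1, c=M0/2=0, d=(M1−M0)/(6·3)=641/8577, b=Δ0−h0·(2M0+M1)/6=-5735/2859
seg 1: a=-5, c=M1/2=641/953, d=(M2−M1)/(6·1)=902/2859, b=Δ1−h1·(2M1+M2)/6=34/2859
seg 2: a=-4, c=M2/2=1543/953, d=(M3−M2)/(6·2)=-5063/5718, b=Δ2−h2·(2M2+M3)/6=6586/2859
seg 3: a=0, c=M3/2=-3520/953, d=(M4−M3)/(6·1)=10118/2859, b=Δ3−h3·(2M3+M4)/6=-5276/2859
seg 4: a=-2, c=M4/2=6598/953, d=(M5−M4)/(6·1)=-6598/2859, b=Δ4−h4·(2M4+M5)/6=3958/2859
t_q=3/2 → seg 0, τ=3/2; S=-1+-5735/2859·τ+0·τ²+641/8577·τ³=-28641/7624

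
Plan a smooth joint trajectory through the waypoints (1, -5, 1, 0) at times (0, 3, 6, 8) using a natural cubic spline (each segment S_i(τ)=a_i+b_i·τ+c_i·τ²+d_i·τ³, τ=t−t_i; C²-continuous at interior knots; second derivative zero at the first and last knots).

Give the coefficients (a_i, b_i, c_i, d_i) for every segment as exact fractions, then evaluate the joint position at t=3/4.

Δ: Δ0=-2, Δ1=2, Δ2=-1/2
row 1: diag=12, rhs=24; c'=1/4, d'=2
row 2: denom=10−3·1/4=37/4; d'=(-15−3·2)/(37/4)=-84/37
back: M2=-84/37
back: M1=2−1/4·-84/37=95/37
M: M0=0, M1=95/37, M2=-84/37, M3=0
seg 0: a=1, c=M0/2=0, d=(M1−M0)/(6·3)=95/666, b=Δ0−h0·(2M0+M1)/6=-243/74
seg 1: a=-5, c=M1/2=95/74, d=(M2−M1)/(6·3)=-179/666, b=Δ1−h1·(2M1+M2)/6=21/37
seg 2: a=1, c=M2/2=-42/37, d=(M3−M2)/(6·2)=7/37, b=Δ2−h2·(2M2+M3)/6=75/74
t_q=3/4 → seg 0, τ=3/4; S=1+-243/74·τ+0·τ²+95/666·τ³=-6643/4736

  seg 0: a=1 b=-243/74 c=0 d=95/666
  seg 1: a=-5 b=21/37 c=95/74 d=-179/666
  seg 2: a=1 b=75/74 c=-42/37 d=7/37
S(3/4) = -6643/4736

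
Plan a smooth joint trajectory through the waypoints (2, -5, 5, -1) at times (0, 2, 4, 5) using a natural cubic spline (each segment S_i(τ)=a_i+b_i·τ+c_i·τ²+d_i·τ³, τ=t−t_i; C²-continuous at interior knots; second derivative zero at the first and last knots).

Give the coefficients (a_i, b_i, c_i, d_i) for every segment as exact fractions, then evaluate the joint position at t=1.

  seg 0: a=2 b=-75/11 c=0 d=73/88
  seg 1: a=-5 b=69/22 c=219/44 d=-89/44
  seg 2: a=5 b=-27/22 c=-315/44 d=105/44
S(1) = -351/88

Δ: Δ0=-7/2, Δ1=5, Δ2=-6
row 1: diag=8, rhs=51; c'=1/4, d'=51/8
row 2: denom=6−2·1/4=11/2; d'=(-66−2·51/8)/(11/2)=-315/22
back: M2=-315/22
back: M1=51/8−1/4·-315/22=219/22
M: M0=0, M1=219/22, M2=-315/22, M3=0
seg 0: a=2, c=M0/2=0, d=(M1−M0)/(6·2)=73/88, b=Δ0−h0·(2M0+M1)/6=-75/11
seg 1: a=-5, c=M1/2=219/44, d=(M2−M1)/(6·2)=-89/44, b=Δ1−h1·(2M1+M2)/6=69/22
seg 2: a=5, c=M2/2=-315/44, d=(M3−M2)/(6·1)=105/44, b=Δ2−h2·(2M2+M3)/6=-27/22
t_q=1 → seg 0, τ=1; S=2+-75/11·τ+0·τ²+73/88·τ³=-351/88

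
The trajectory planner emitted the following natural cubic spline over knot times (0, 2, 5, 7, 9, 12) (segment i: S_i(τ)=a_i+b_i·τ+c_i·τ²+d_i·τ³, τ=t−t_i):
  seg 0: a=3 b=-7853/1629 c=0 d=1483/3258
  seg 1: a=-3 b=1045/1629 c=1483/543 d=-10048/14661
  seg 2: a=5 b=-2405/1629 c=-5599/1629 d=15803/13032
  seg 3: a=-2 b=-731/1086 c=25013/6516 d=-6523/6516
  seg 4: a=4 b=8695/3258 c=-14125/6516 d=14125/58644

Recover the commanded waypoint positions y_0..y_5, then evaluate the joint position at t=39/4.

y_0=3 y_1=-3 y_2=5 y_3=-2 y_4=4 y_5=-1
S(39/4) = 226299/46336

y_0 = S_0(0) = a_0 = 3
y_1 = S_1(0) = a_1 = -3
y_2 = S_2(0) = a_2 = 5
y_3 = S_3(0) = a_3 = -2
y_4 = S_4(0) = a_4 = 4
y_5 = S_4(3) = -1
t_q=39/4 is in segment 4 (τ=3/4); S_4(τ)=226299/46336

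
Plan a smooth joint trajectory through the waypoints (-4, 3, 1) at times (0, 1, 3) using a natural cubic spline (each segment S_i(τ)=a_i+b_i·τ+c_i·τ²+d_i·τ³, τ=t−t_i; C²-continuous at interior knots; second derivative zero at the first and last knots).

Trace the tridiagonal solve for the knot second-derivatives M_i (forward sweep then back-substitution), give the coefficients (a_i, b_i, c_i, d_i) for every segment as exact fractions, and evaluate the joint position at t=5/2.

  seg 0: a=-4 b=25/3 c=0 d=-4/3
  seg 1: a=3 b=13/3 c=-4 d=2/3
S(5/2) = 11/4

Δ: Δ0=7, Δ1=-1
row 1: diag=6, rhs=-48; c'=1/3, d'=-8
back: M1=-8
M: M0=0, M1=-8, M2=0
seg 0: a=-4, c=M0/2=0, d=(M1−M0)/(6·1)=-4/3, b=Δ0−h0·(2M0+M1)/6=25/3
seg 1: a=3, c=M1/2=-4, d=(M2−M1)/(6·2)=2/3, b=Δ1−h1·(2M1+M2)/6=13/3
t_q=5/2 → seg 1, τ=3/2; S=3+13/3·τ+-4·τ²+2/3·τ³=11/4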